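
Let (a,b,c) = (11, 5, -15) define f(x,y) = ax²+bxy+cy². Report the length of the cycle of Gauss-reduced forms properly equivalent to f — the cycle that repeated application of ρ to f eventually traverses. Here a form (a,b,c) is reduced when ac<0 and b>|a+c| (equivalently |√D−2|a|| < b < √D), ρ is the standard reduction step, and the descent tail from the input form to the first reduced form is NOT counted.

D = 685, ⌊√D⌋ = 26
river: ρ → (-15,25,1)
river: ρ → (1,25,-15)
river: ρ → (-15,5,11)
river: ρ → (11,17,-9)
river: ρ → (-9,19,9)
river: ρ → (9,17,-11)
river: ρ → (-11,5,15)
river: ρ → (15,25,-1)
river: ρ → (-1,25,15)
river: ρ → (15,5,-11)
river: ρ → (-11,17,9)
river: ρ → (9,19,-9)
river: ρ → (-9,17,11)
river: ρ → (11,5,-15)
ρ-cycle length = 14 (tail of 0 descent steps not counted)

14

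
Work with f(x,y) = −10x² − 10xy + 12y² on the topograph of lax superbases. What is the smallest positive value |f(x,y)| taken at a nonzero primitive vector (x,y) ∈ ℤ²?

descent: ρ → (12,10,-10)  [lands on river]
river: ρ → (-10,10,12)
river: ρ → (12,14,-8)
river: ρ → (-8,18,8)
river: ρ → (8,14,-12)
river: ρ → (-12,10,10)
river: ρ → (10,10,-12)
river: ρ → (-12,14,8)
river: ρ → (8,18,-8)
river: ρ → (-8,14,12)
closes: descent 1, river 10
min |a| on river = 8

8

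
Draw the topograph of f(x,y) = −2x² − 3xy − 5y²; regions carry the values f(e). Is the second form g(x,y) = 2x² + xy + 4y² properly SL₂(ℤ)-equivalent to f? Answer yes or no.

D₁ = -31, D₂ = -31
f is negative-definite; reduce −f:
−f: translate: b→-1 (≡3 mod 4), so (2,3,5)→(2,-1,4)
−f: reduced (well bottom): (2,-1,4) with a≤c, −a<b≤a
flip sign back: reduced form of f is (-2,1,-4)
g: reduced (well bottom): (2,1,4) with a≤c, −a<b≤a
reduced forms (-2, 1, -4) vs (2, 1, 4) ⇒ inequivalent

no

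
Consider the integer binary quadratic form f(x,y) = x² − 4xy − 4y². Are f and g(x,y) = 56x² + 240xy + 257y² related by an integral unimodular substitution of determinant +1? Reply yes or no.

D₁ = 32, D₂ = 32
river cycle of f (length 2): (-4, 4, 1), (1, 4, -4)
river cycle of g (length 2): (1, 4, -4), (-4, 4, 1)
cycles coincide ⇒ equivalent

yes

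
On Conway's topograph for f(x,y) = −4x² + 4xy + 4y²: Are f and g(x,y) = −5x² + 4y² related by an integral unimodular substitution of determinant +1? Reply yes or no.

D₁ = 80, D₂ = 80
river cycle of f (length 2): (4, 4, -4), (-4, 4, 4)
river cycle of g (length 2): (4, 8, -1), (-1, 8, 4)
cycles differ ⇒ inequivalent

no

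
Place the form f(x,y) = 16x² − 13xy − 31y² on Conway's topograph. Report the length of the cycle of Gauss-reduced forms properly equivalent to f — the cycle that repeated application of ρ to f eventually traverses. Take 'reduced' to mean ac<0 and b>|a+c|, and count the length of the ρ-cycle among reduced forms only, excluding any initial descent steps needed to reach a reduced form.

D = 2153, ⌊√D⌋ = 46
descent: ρ → (-31,13,16)
descent: ρ → (16,19,-28)  [lands on river]
river: ρ → (-28,37,7)
river: ρ → (7,33,-38)
river: ρ → (-38,43,2)
river: ρ → (2,45,-16)
river: ρ → (-16,19,28)
river: ρ → (28,37,-7)
river: ρ → (-7,33,38)
river: ρ → (38,43,-2)
river: ρ → (-2,45,16)
ρ-cycle length = 10 (tail of 2 descent steps not counted)

10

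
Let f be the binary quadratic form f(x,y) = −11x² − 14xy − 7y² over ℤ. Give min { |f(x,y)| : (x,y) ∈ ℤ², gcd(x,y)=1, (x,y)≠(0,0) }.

translate: b→-8 (≡14 mod 22), so (11,14,7)→(11,-8,4)
flip: (11,-8,4)→(4,8,11)
translate: b→0 (≡8 mod 8), so (4,8,11)→(4,0,7)
reduced (well bottom): (4,0,7) with a≤c, −a<b≤a
well minimum |f| = |-4| = 4 (negative-definite)

4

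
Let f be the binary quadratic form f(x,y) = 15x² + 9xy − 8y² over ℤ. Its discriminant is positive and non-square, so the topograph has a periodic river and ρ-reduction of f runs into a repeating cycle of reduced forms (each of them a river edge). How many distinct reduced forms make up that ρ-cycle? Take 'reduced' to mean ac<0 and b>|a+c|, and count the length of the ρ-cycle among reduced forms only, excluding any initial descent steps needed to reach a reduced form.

D = 561, ⌊√D⌋ = 23
river: ρ → (-8,23,1)
river: ρ → (1,23,-8)
river: ρ → (-8,9,15)
river: ρ → (15,21,-2)
river: ρ → (-2,23,4)
river: ρ → (4,17,-17)
river: ρ → (-17,17,4)
river: ρ → (4,23,-2)
river: ρ → (-2,21,15)
river: ρ → (15,9,-8)
ρ-cycle length = 10 (tail of 0 descent steps not counted)

10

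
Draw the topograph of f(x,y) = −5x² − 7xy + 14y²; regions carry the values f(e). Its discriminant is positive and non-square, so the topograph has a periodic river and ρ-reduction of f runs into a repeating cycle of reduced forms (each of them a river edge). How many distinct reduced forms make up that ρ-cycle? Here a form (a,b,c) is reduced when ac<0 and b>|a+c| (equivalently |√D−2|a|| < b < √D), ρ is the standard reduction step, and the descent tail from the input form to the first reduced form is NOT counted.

D = 329, ⌊√D⌋ = 18
descent: ρ → (14,7,-5)
descent: ρ → (-5,13,8)  [lands on river]
river: ρ → (8,3,-10)
river: ρ → (-10,17,1)
river: ρ → (1,17,-10)
river: ρ → (-10,3,8)
river: ρ → (8,13,-5)
river: ρ → (-5,17,2)
river: ρ → (2,15,-13)
river: ρ → (-13,11,4)
river: ρ → (4,13,-10)
river: ρ → (-10,7,7)
river: ρ → (7,7,-10)
river: ρ → (-10,13,4)
river: ρ → (4,11,-13)
river: ρ → (-13,15,2)
river: ρ → (2,17,-5)
ρ-cycle length = 16 (tail of 2 descent steps not counted)

16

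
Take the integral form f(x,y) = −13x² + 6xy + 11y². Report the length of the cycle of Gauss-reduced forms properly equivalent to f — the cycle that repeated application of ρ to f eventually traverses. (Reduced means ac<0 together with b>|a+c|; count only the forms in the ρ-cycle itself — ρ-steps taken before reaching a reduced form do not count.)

D = 608, ⌊√D⌋ = 24
river: ρ → (11,16,-8)
river: ρ → (-8,16,11)
river: ρ → (11,6,-13)
river: ρ → (-13,20,4)
river: ρ → (4,20,-13)
river: ρ → (-13,6,11)
ρ-cycle length = 6 (tail of 0 descent steps not counted)

6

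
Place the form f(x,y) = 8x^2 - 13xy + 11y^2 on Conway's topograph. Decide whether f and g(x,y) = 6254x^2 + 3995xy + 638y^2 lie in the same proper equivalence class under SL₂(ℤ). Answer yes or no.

D₁ = -183, D₂ = -183
f: translate: b→3 (≡-13 mod 16), so (8,-13,11)→(8,3,6)
f: flip: (8,3,6)→(6,-3,8)
f: reduced (well bottom): (6,-3,8) with a≤c, −a<b≤a
g: flip: (6254,3995,638)→(638,-3995,6254)
g: translate: b→-167 (≡-3995 mod 1276), so (638,-3995,6254)→(638,-167,11)
g: flip: (638,-167,11)→(11,167,638)
g: translate: b→-9 (≡167 mod 22), so (11,167,638)→(11,-9,6)
g: flip: (11,-9,6)→(6,9,11)
g: translate: b→-3 (≡9 mod 12), so (6,9,11)→(6,-3,8)
g: reduced (well bottom): (6,-3,8) with a≤c, −a<b≤a
reduced forms (6, -3, 8) vs (6, -3, 8) ⇒ equivalent

yes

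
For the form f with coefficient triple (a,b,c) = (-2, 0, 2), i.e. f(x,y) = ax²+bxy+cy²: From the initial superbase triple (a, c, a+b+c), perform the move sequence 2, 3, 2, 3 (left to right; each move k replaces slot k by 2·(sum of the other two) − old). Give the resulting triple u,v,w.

start (-2,2,0) = (f(1,0),f(0,1),f(1,1))
replace slot 2: 2·((-2)+0) − 2 = -6 → (-2,-6,0)
replace slot 3: 2·((-2)+(-6)) − 0 = -16 → (-2,-6,-16)
replace slot 2: 2·((-2)+(-16)) − (-6) = -30 → (-2,-30,-16)
replace slot 3: 2·((-2)+(-30)) − (-16) = -48 → (-2,-30,-48)

-2,-30,-48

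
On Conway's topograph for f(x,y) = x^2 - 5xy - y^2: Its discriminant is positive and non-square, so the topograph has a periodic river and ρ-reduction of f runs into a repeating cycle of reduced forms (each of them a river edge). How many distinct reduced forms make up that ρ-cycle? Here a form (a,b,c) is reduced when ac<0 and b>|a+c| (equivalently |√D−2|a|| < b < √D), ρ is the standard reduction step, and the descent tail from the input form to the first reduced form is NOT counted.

D = 29, ⌊√D⌋ = 5
descent: ρ → (-1,5,1)  [lands on river]
river: ρ → (1,5,-1)
ρ-cycle length = 2 (tail of 1 descent step not counted)

2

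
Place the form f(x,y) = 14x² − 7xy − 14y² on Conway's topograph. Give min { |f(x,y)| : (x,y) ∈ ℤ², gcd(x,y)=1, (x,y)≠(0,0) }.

descent: ρ → (-14,7,14)  [lands on river]
river: ρ → (14,21,-7)
river: ρ → (-7,21,14)
river: ρ → (14,7,-14)
river: ρ → (-14,21,7)
river: ρ → (7,21,-14)
closes: descent 1, river 6
min |a| on river = 7

7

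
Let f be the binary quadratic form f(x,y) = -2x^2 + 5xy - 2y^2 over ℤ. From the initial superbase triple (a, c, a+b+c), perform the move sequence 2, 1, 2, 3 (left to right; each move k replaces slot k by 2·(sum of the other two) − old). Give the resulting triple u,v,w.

start (-2,-2,1) = (f(1,0),f(0,1),f(1,1))
replace slot 2: 2·((-2)+1) − (-2) = 0 → (-2,0,1)
replace slot 1: 2·(0+1) − (-2) = 4 → (4,0,1)
replace slot 2: 2·(4+1) − 0 = 10 → (4,10,1)
replace slot 3: 2·(4+10) − 1 = 27 → (4,10,27)

4,10,27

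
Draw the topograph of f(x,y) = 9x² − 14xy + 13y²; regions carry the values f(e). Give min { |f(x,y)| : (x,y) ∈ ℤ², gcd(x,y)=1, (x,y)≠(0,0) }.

translate: b→4 (≡-14 mod 18), so (9,-14,13)→(9,4,8)
flip: (9,4,8)→(8,-4,9)
reduced (well bottom): (8,-4,9) with a≤c, −a<b≤a
well minimum = a = 8

8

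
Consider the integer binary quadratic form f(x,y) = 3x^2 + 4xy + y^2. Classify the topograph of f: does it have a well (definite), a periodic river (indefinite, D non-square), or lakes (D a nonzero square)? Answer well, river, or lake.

D = b²−4ac = 4² − 4·3·1 = 4
D = 2² is a perfect square ⇒ form factors over ℤ ⇒ lakes

lake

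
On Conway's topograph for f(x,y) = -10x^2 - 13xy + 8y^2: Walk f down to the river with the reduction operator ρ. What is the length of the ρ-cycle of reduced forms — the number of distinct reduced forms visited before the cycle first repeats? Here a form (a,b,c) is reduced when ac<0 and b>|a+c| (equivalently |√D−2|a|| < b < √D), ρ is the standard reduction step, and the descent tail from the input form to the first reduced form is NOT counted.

D = 489, ⌊√D⌋ = 22
descent: ρ → (8,13,-10)  [lands on river]
river: ρ → (-10,7,11)
river: ρ → (11,15,-6)
river: ρ → (-6,21,2)
river: ρ → (2,19,-16)
river: ρ → (-16,13,5)
river: ρ → (5,17,-10)
river: ρ → (-10,3,12)
river: ρ → (12,21,-1)
river: ρ → (-1,21,12)
river: ρ → (12,3,-10)
river: ρ → (-10,17,5)
river: ρ → (5,13,-16)
river: ρ → (-16,19,2)
river: ρ → (2,21,-6)
river: ρ → (-6,15,11)
river: ρ → (11,7,-10)
river: ρ → (-10,13,8)
river: ρ → (8,19,-4)
river: ρ → (-4,21,3)
river: ρ → (3,21,-4)
river: ρ → (-4,19,8)
ρ-cycle length = 22 (tail of 1 descent step not counted)

22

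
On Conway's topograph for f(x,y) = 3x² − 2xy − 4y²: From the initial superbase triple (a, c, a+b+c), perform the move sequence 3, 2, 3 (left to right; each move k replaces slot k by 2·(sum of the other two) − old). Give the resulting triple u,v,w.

start (3,-4,-3) = (f(1,0),f(0,1),f(1,1))
replace slot 3: 2·(3+(-4)) − (-3) = 1 → (3,-4,1)
replace slot 2: 2·(3+1) − (-4) = 12 → (3,12,1)
replace slot 3: 2·(3+12) − 1 = 29 → (3,12,29)

3,12,29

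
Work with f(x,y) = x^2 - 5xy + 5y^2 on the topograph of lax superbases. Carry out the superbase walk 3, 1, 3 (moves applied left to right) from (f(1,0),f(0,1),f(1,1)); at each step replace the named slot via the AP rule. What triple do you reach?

start (1,5,1) = (f(1,0),f(0,1),f(1,1))
replace slot 3: 2·(1+5) − 1 = 11 → (1,5,11)
replace slot 1: 2·(5+11) − 1 = 31 → (31,5,11)
replace slot 3: 2·(31+5) − 11 = 61 → (31,5,61)

31,5,61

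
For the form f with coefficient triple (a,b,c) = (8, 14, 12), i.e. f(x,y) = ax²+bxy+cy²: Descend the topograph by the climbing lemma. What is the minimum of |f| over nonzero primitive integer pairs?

translate: b→-2 (≡14 mod 16), so (8,14,12)→(8,-2,6)
flip: (8,-2,6)→(6,2,8)
reduced (well bottom): (6,2,8) with a≤c, −a<b≤a
well minimum = a = 6

6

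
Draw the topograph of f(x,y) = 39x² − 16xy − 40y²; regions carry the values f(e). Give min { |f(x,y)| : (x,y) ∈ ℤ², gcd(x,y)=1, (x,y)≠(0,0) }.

descent: ρ → (-40,16,39)  [lands on river]
river: ρ → (39,62,-17)
river: ρ → (-17,74,15)
river: ρ → (15,76,-12)
river: ρ → (-12,68,39)
river: ρ → (39,10,-41)
river: ρ → (-41,72,8)
river: ρ → (8,72,-41)
river: ρ → (-41,10,39)
river: ρ → (39,68,-12)
river: ρ → (-12,76,15)
river: ρ → (15,74,-17)
river: ρ → (-17,62,39)
river: ρ → (39,16,-40)
river: ρ → (-40,64,15)
river: ρ → (15,56,-56)
river: ρ → (-56,56,15)
river: ρ → (15,64,-40)
closes: descent 1, river 18
min |a| on river = 8

8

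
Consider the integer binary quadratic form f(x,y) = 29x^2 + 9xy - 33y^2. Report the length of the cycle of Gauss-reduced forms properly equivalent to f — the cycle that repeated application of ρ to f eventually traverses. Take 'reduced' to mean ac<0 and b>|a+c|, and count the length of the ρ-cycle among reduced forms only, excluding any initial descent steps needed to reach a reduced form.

D = 3909, ⌊√D⌋ = 62
river: ρ → (-33,57,5)
river: ρ → (5,53,-55)
river: ρ → (-55,57,3)
river: ρ → (3,57,-55)
river: ρ → (-55,53,5)
river: ρ → (5,57,-33)
river: ρ → (-33,9,29)
river: ρ → (29,49,-13)
river: ρ → (-13,55,17)
river: ρ → (17,47,-25)
river: ρ → (-25,53,11)
river: ρ → (11,57,-15)
river: ρ → (-15,33,47)
river: ρ → (47,61,-1)
river: ρ → (-1,61,47)
river: ρ → (47,33,-15)
river: ρ → (-15,57,11)
river: ρ → (11,53,-25)
river: ρ → (-25,47,17)
river: ρ → (17,55,-13)
river: ρ → (-13,49,29)
river: ρ → (29,9,-33)
ρ-cycle length = 22 (tail of 0 descent steps not counted)

22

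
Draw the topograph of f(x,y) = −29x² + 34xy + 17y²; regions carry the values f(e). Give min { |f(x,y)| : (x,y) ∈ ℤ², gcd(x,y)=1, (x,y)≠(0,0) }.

river: ρ → (17,34,-29)
river: ρ → (-29,24,22)
river: ρ → (22,20,-31)
river: ρ → (-31,42,11)
river: ρ → (11,46,-23)
river: ρ → (-23,46,11)
river: ρ → (11,42,-31)
river: ρ → (-31,20,22)
river: ρ → (22,24,-29)
river: ρ → (-29,34,17)
closes: descent 0, river 10
min |a| on river = 11

11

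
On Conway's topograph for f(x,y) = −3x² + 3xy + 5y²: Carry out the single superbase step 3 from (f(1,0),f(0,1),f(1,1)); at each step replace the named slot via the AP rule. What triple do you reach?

start (-3,5,5) = (f(1,0),f(0,1),f(1,1))
replace slot 3: 2·((-3)+5) − 5 = -1 → (-3,5,-1)

-3,5,-1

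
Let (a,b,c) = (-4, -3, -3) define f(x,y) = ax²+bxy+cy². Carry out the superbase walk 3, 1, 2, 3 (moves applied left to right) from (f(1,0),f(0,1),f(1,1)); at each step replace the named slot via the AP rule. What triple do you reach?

start (-4,-3,-10) = (f(1,0),f(0,1),f(1,1))
replace slot 3: 2·((-4)+(-3)) − (-10) = -4 → (-4,-3,-4)
replace slot 1: 2·((-3)+(-4)) − (-4) = -10 → (-10,-3,-4)
replace slot 2: 2·((-10)+(-4)) − (-3) = -25 → (-10,-25,-4)
replace slot 3: 2·((-10)+(-25)) − (-4) = -66 → (-10,-25,-66)

-10,-25,-66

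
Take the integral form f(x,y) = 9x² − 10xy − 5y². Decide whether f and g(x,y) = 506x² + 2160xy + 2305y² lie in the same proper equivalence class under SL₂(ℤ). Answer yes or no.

D₁ = 280, D₂ = 280
river cycle of f (length 6): (-5, 10, 9), (9, 8, -6), (-6, 16, 1), (1, 16, -6), (-6, 8, 9), (9, 10, -5)
river cycle of g (length 6): (9, 8, -6), (-6, 16, 1), (1, 16, -6), (-6, 8, 9), (9, 10, -5), (-5, 10, 9)
cycles coincide ⇒ equivalent

yes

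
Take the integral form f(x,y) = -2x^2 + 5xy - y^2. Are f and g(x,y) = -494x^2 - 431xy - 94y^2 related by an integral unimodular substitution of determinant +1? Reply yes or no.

D₁ = 17, D₂ = 17
river cycle of f (length 6): (-1, 3, 2), (2, 1, -2), (-2, 3, 1), (1, 3, -2), (-2, 1, 2), (2, 3, -1)
river cycle of g (length 6): (-1, 3, 2), (2, 1, -2), (-2, 3, 1), (1, 3, -2), (-2, 1, 2), (2, 3, -1)
cycles coincide ⇒ equivalent

yes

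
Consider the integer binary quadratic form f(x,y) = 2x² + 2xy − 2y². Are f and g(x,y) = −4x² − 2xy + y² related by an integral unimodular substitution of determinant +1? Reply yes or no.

D₁ = 20, D₂ = 20
river cycle of f (length 2): (-2, 2, 2), (2, 2, -2)
river cycle of g (length 2): (1, 4, -1), (-1, 4, 1)
cycles differ ⇒ inequivalent

no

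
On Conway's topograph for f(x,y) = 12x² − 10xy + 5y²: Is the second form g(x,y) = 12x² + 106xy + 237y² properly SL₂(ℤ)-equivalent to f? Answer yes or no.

D₁ = -140, D₂ = -140
f: flip: (12,-10,5)→(5,10,12)
f: translate: b→0 (≡10 mod 10), so (5,10,12)→(5,0,7)
f: reduced (well bottom): (5,0,7) with a≤c, −a<b≤a
g: translate: b→10 (≡106 mod 24), so (12,106,237)→(12,10,5)
g: flip: (12,10,5)→(5,-10,12)
g: translate: b→0 (≡-10 mod 10), so (5,-10,12)→(5,0,7)
g: reduced (well bottom): (5,0,7) with a≤c, −a<b≤a
reduced forms (5, 0, 7) vs (5, 0, 7) ⇒ equivalent

yes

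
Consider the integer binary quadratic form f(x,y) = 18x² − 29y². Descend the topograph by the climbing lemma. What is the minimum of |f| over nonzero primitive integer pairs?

descent: ρ → (-29,0,18)
descent: ρ → (18,36,-11)  [lands on river]
river: ρ → (-11,30,27)
river: ρ → (27,24,-14)
river: ρ → (-14,32,19)
river: ρ → (19,44,-2)
river: ρ → (-2,44,19)
river: ρ → (19,32,-14)
river: ρ → (-14,24,27)
river: ρ → (27,30,-11)
river: ρ → (-11,36,18)
closes: descent 2, river 10
min |a| on river = 2

2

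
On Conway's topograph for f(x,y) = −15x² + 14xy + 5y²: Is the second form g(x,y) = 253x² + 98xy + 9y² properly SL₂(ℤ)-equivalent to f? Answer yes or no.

D₁ = 496, D₂ = 496
river cycle of f (length 16): (5, 16, -12), (-12, 8, 9), (9, 10, -11), (-11, 12, 8), (8, 20, -3), (-3, 22, 1), (1, 22, -3), (-3, 20, 8), (8, 12, -11), (-11, 10, 9), … (6 more)
river cycle of g (length 16): (9, 10, -11), (-11, 12, 8), (8, 20, -3), (-3, 22, 1), (1, 22, -3), (-3, 20, 8), (8, 12, -11), (-11, 10, 9), (9, 8, -12), (-12, 16, 5), … (6 more)
cycles coincide ⇒ equivalent

yes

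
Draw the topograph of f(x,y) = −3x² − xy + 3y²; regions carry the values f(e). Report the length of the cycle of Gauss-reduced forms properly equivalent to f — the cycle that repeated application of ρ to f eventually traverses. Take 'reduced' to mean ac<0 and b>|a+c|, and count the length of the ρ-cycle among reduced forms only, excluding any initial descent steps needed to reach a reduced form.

D = 37, ⌊√D⌋ = 6
descent: ρ → (3,1,-3)  [lands on river]
river: ρ → (-3,5,1)
river: ρ → (1,5,-3)
river: ρ → (-3,1,3)
river: ρ → (3,5,-1)
river: ρ → (-1,5,3)
ρ-cycle length = 6 (tail of 1 descent step not counted)

6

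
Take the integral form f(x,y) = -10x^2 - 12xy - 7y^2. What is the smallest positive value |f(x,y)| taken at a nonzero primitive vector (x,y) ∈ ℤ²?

translate: b→-8 (≡12 mod 20), so (10,12,7)→(10,-8,5)
flip: (10,-8,5)→(5,8,10)
translate: b→-2 (≡8 mod 10), so (5,8,10)→(5,-2,7)
reduced (well bottom): (5,-2,7) with a≤c, −a<b≤a
well minimum |f| = |-5| = 5 (negative-definite)

5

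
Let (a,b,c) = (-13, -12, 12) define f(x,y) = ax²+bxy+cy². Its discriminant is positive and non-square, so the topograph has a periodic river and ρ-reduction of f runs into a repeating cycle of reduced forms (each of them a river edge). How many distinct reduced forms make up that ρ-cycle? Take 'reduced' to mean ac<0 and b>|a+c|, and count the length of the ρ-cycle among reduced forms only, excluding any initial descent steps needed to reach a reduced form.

D = 768, ⌊√D⌋ = 27
descent: ρ → (12,12,-13)  [lands on river]
river: ρ → (-13,14,11)
river: ρ → (11,8,-16)
river: ρ → (-16,24,3)
river: ρ → (3,24,-16)
river: ρ → (-16,8,11)
river: ρ → (11,14,-13)
river: ρ → (-13,12,12)
ρ-cycle length = 8 (tail of 1 descent step not counted)

8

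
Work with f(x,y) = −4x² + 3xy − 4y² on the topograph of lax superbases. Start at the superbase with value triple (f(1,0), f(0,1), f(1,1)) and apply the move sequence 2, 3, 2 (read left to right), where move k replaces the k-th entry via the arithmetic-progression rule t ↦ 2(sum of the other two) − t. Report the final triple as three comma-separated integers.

start (-4,-4,-5) = (f(1,0),f(0,1),f(1,1))
replace slot 2: 2·((-4)+(-5)) − (-4) = -14 → (-4,-14,-5)
replace slot 3: 2·((-4)+(-14)) − (-5) = -31 → (-4,-14,-31)
replace slot 2: 2·((-4)+(-31)) − (-14) = -56 → (-4,-56,-31)

-4,-56,-31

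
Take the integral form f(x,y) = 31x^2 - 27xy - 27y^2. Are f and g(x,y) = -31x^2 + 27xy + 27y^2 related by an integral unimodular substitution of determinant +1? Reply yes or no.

D₁ = 4077, D₂ = 4077
river cycle of f (length 14): (-27, 27, 31), (31, 35, -23), (-23, 57, 9), (9, 51, -41), (-41, 31, 19), (19, 45, -27), (-27, 63, 1), (1, 63, -27), (-27, 45, 19), (19, 31, -41), … (4 more)
river cycle of g (length 14): (27, 27, -31), (-31, 35, 23), (23, 57, -9), (-9, 51, 41), (41, 31, -19), (-19, 45, 27), (27, 63, -1), (-1, 63, 27), (27, 45, -19), (-19, 31, 41), … (4 more)
cycles differ ⇒ inequivalent

no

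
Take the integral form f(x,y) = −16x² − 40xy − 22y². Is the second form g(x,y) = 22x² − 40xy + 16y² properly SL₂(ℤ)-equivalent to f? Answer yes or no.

D₁ = 192, D₂ = 192
river cycle of f (length 2): (2, 12, -6), (-6, 12, 2)
river cycle of g (length 2): (-2, 12, 6), (6, 12, -2)
cycles differ ⇒ inequivalent

no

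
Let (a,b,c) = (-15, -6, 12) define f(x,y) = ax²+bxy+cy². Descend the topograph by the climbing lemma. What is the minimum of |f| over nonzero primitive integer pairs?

descent: ρ → (12,6,-15)  [lands on river]
river: ρ → (-15,24,3)
river: ρ → (3,24,-15)
river: ρ → (-15,6,12)
river: ρ → (12,18,-9)
river: ρ → (-9,18,12)
closes: descent 1, river 6
min |a| on river = 3

3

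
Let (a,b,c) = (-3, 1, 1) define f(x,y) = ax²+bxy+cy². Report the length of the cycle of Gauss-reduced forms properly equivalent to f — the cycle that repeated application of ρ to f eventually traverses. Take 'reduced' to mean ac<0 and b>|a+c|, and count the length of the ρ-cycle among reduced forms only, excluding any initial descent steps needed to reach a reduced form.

D = 13, ⌊√D⌋ = 3
descent: ρ → (1,3,-1)  [lands on river]
river: ρ → (-1,3,1)
ρ-cycle length = 2 (tail of 1 descent step not counted)

2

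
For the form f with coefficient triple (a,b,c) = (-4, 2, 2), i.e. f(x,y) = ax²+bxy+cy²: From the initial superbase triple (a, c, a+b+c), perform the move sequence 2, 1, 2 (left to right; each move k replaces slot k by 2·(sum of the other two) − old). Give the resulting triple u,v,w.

start (-4,2,0) = (f(1,0),f(0,1),f(1,1))
replace slot 2: 2·((-4)+0) − 2 = -10 → (-4,-10,0)
replace slot 1: 2·((-10)+0) − (-4) = -16 → (-16,-10,0)
replace slot 2: 2·((-16)+0) − (-10) = -22 → (-16,-22,0)

-16,-22,0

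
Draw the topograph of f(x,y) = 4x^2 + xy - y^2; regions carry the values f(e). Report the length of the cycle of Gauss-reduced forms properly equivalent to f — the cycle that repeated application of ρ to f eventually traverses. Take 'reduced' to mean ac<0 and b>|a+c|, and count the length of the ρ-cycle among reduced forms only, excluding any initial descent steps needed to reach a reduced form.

D = 17, ⌊√D⌋ = 4
descent: ρ → (-1,3,2)  [lands on river]
river: ρ → (2,1,-2)
river: ρ → (-2,3,1)
river: ρ → (1,3,-2)
river: ρ → (-2,1,2)
river: ρ → (2,3,-1)
ρ-cycle length = 6 (tail of 1 descent step not counted)

6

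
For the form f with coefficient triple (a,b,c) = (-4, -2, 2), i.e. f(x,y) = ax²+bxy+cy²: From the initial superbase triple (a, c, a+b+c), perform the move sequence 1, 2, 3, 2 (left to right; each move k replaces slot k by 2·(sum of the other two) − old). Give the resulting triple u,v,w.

start (-4,2,-4) = (f(1,0),f(0,1),f(1,1))
replace slot 1: 2·(2+(-4)) − (-4) = 0 → (0,2,-4)
replace slot 2: 2·(0+(-4)) − 2 = -10 → (0,-10,-4)
replace slot 3: 2·(0+(-10)) − (-4) = -16 → (0,-10,-16)
replace slot 2: 2·(0+(-16)) − (-10) = -22 → (0,-22,-16)

0,-22,-16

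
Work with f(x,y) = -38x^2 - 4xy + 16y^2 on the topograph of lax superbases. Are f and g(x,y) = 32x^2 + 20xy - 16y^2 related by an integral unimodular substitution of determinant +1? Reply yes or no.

D₁ = 2448, D₂ = 2448
river cycle of f (length 8): (16, 36, -18), (-18, 36, 16), (16, 28, -26), (-26, 24, 18), (18, 48, -2), (-2, 48, 18), (18, 24, -26), (-26, 28, 16)
river cycle of g (length 8): (-16, 44, 8), (8, 36, -36), (-36, 36, 8), (8, 44, -16), (-16, 20, 32), (32, 44, -4), (-4, 44, 32), (32, 20, -16)
cycles differ ⇒ inequivalent

no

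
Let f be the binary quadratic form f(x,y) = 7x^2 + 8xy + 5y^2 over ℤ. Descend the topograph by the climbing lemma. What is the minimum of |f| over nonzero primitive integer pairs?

translate: b→-6 (≡8 mod 14), so (7,8,5)→(7,-6,4)
flip: (7,-6,4)→(4,6,7)
translate: b→-2 (≡6 mod 8), so (4,6,7)→(4,-2,5)
reduced (well bottom): (4,-2,5) with a≤c, −a<b≤a
well minimum = a = 4

4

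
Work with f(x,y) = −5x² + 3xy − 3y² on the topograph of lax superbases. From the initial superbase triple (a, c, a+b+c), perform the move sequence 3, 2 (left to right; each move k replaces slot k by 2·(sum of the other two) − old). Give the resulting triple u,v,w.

start (-5,-3,-5) = (f(1,0),f(0,1),f(1,1))
replace slot 3: 2·((-5)+(-3)) − (-5) = -11 → (-5,-3,-11)
replace slot 2: 2·((-5)+(-11)) − (-3) = -29 → (-5,-29,-11)

-5,-29,-11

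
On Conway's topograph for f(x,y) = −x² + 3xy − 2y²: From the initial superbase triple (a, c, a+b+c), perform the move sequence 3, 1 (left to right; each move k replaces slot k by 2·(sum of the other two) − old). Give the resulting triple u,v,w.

start (-1,-2,0) = (f(1,0),f(0,1),f(1,1))
replace slot 3: 2·((-1)+(-2)) − 0 = -6 → (-1,-2,-6)
replace slot 1: 2·((-2)+(-6)) − (-1) = -15 → (-15,-2,-6)

-15,-2,-6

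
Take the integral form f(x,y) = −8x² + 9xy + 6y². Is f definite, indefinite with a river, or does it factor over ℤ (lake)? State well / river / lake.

D = b²−4ac = 9² − 4·(-8)·6 = 273
D > 0 non-square ⇒ indefinite ⇒ periodic river

river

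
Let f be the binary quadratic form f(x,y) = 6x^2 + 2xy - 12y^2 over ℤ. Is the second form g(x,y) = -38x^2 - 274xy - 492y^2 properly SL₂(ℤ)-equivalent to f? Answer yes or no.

D₁ = 292, D₂ = 292
river cycle of f (length 18): (6, 14, -4), (-4, 10, 12), (12, 14, -2), (-2, 14, 12), (12, 10, -4), (-4, 14, 6), (6, 10, -8), (-8, 6, 8), (8, 10, -6), (-6, 14, 4), … (8 more)
river cycle of g (length 18): (-4, 10, 12), (12, 14, -2), (-2, 14, 12), (12, 10, -4), (-4, 14, 6), (6, 10, -8), (-8, 6, 8), (8, 10, -6), (-6, 14, 4), (4, 10, -12), … (8 more)
cycles coincide ⇒ equivalent

yes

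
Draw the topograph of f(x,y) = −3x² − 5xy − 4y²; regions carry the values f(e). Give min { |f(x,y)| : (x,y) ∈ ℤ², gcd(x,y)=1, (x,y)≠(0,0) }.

translate: b→-1 (≡5 mod 6), so (3,5,4)→(3,-1,2)
flip: (3,-1,2)→(2,1,3)
reduced (well bottom): (2,1,3) with a≤c, −a<b≤a
well minimum |f| = |-2| = 2 (negative-definite)

2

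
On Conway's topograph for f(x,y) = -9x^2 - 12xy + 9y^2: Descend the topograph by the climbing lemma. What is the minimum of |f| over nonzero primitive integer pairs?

descent: ρ → (9,12,-9)  [lands on river]
river: ρ → (-9,6,12)
river: ρ → (12,18,-3)
river: ρ → (-3,18,12)
river: ρ → (12,6,-9)
river: ρ → (-9,12,9)
river: ρ → (9,6,-12)
river: ρ → (-12,18,3)
river: ρ → (3,18,-12)
river: ρ → (-12,6,9)
closes: descent 1, river 10
min |a| on river = 3

3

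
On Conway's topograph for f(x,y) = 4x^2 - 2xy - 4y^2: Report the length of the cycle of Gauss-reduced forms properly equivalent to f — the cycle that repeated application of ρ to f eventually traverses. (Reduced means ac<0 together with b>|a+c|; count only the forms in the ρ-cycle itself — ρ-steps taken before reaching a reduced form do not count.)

D = 68, ⌊√D⌋ = 8
descent: ρ → (-4,2,4)  [lands on river]
river: ρ → (4,6,-2)
river: ρ → (-2,6,4)
river: ρ → (4,2,-4)
river: ρ → (-4,6,2)
river: ρ → (2,6,-4)
ρ-cycle length = 6 (tail of 1 descent step not counted)

6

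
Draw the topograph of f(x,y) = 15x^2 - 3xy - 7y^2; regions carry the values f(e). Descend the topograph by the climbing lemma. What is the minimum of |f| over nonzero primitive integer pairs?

descent: ρ → (-7,17,5)  [lands on river]
river: ρ → (5,13,-13)
river: ρ → (-13,13,5)
river: ρ → (5,17,-7)
river: ρ → (-7,11,11)
river: ρ → (11,11,-7)
closes: descent 1, river 6
min |a| on river = 5

5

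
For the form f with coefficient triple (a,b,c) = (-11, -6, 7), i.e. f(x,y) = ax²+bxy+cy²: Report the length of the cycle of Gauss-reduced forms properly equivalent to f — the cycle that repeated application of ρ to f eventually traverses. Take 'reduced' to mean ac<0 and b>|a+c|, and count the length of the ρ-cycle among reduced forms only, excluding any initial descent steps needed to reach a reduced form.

D = 344, ⌊√D⌋ = 18
descent: ρ → (7,6,-11)  [lands on river]
river: ρ → (-11,16,2)
river: ρ → (2,16,-11)
river: ρ → (-11,6,7)
river: ρ → (7,8,-10)
river: ρ → (-10,12,5)
river: ρ → (5,18,-1)
river: ρ → (-1,18,5)
river: ρ → (5,12,-10)
river: ρ → (-10,8,7)
ρ-cycle length = 10 (tail of 1 descent step not counted)

10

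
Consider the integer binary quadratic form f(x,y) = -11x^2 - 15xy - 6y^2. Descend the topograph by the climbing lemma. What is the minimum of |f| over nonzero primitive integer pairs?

translate: b→-7 (≡15 mod 22), so (11,15,6)→(11,-7,2)
flip: (11,-7,2)→(2,7,11)
translate: b→-1 (≡7 mod 4), so (2,7,11)→(2,-1,5)
reduced (well bottom): (2,-1,5) with a≤c, −a<b≤a
well minimum |f| = |-2| = 2 (negative-definite)

2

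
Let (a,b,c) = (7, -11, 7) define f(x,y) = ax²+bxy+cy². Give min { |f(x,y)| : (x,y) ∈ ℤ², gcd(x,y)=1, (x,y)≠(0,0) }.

translate: b→3 (≡-11 mod 14), so (7,-11,7)→(7,3,3)
flip: (7,3,3)→(3,-3,7)
translate: b→3 (≡-3 mod 6), so (3,-3,7)→(3,3,7)
reduced (well bottom): (3,3,7) with a≤c, −a<b≤a
well minimum = a = 3

3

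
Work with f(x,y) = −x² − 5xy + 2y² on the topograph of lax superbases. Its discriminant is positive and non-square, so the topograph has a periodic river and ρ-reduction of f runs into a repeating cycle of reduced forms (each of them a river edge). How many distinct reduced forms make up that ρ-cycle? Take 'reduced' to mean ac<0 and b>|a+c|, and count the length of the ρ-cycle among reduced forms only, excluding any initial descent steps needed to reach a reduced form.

D = 33, ⌊√D⌋ = 5
descent: ρ → (2,5,-1)  [lands on river]
river: ρ → (-1,5,2)
river: ρ → (2,3,-3)
river: ρ → (-3,3,2)
ρ-cycle length = 4 (tail of 1 descent step not counted)

4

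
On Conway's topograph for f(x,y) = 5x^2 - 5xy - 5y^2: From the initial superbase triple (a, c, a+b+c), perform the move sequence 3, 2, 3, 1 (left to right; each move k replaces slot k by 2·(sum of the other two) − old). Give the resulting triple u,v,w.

start (5,-5,-5) = (f(1,0),f(0,1),f(1,1))
replace slot 3: 2·(5+(-5)) − (-5) = 5 → (5,-5,5)
replace slot 2: 2·(5+5) − (-5) = 25 → (5,25,5)
replace slot 3: 2·(5+25) − 5 = 55 → (5,25,55)
replace slot 1: 2·(25+55) − 5 = 155 → (155,25,55)

155,25,55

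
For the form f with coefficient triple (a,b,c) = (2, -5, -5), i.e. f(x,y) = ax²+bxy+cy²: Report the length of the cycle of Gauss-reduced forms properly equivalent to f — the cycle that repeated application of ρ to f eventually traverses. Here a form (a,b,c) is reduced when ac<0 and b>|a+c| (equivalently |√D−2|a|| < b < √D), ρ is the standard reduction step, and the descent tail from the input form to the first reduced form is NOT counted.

D = 65, ⌊√D⌋ = 8
descent: ρ → (-5,5,2)  [lands on river]
river: ρ → (2,7,-2)
river: ρ → (-2,5,5)
river: ρ → (5,5,-2)
river: ρ → (-2,7,2)
river: ρ → (2,5,-5)
ρ-cycle length = 6 (tail of 1 descent step not counted)

6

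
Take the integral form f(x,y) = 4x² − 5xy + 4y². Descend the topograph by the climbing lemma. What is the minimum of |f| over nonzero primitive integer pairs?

translate: b→3 (≡-5 mod 8), so (4,-5,4)→(4,3,3)
flip: (4,3,3)→(3,-3,4)
translate: b→3 (≡-3 mod 6), so (3,-3,4)→(3,3,4)
reduced (well bottom): (3,3,4) with a≤c, −a<b≤a
well minimum = a = 3

3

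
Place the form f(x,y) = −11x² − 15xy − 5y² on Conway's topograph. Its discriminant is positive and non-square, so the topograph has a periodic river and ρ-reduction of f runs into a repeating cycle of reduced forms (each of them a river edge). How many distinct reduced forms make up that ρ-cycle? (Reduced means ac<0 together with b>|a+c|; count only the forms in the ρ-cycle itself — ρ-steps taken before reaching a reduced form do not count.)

D = 5, ⌊√D⌋ = 2
descent: ρ → (-5,5,-1)
descent: ρ → (-1,1,1)  [lands on river]
river: ρ → (1,1,-1)
ρ-cycle length = 2 (tail of 2 descent steps not counted)

2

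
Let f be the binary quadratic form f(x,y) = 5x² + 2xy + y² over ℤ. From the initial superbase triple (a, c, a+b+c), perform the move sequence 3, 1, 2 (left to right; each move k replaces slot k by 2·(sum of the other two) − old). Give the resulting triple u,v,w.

start (5,1,8) = (f(1,0),f(0,1),f(1,1))
replace slot 3: 2·(5+1) − 8 = 4 → (5,1,4)
replace slot 1: 2·(1+4) − 5 = 5 → (5,1,4)
replace slot 2: 2·(5+4) − 1 = 17 → (5,17,4)

5,17,4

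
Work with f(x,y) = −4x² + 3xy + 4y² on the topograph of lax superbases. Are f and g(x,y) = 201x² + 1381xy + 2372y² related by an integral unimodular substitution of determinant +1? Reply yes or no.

D₁ = 73, D₂ = 73
river cycle of f (length 18): (4, 5, -3), (-3, 7, 2), (2, 5, -6), (-6, 7, 1), (1, 7, -6), (-6, 5, 2), (2, 7, -3), (-3, 5, 4), (4, 3, -4), (-4, 5, 3), … (8 more)
river cycle of g (length 18): (3, 5, -4), (-4, 3, 4), (4, 5, -3), (-3, 7, 2), (2, 5, -6), (-6, 7, 1), (1, 7, -6), (-6, 5, 2), (2, 7, -3), (-3, 5, 4), … (8 more)
cycles coincide ⇒ equivalent

yes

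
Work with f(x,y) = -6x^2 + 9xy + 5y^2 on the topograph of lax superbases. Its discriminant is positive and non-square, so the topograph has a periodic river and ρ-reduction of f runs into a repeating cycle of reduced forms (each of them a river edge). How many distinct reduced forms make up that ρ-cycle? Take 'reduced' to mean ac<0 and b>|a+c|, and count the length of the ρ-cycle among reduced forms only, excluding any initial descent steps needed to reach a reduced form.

D = 201, ⌊√D⌋ = 14
river: ρ → (5,11,-4)
river: ρ → (-4,13,2)
river: ρ → (2,11,-10)
river: ρ → (-10,9,3)
river: ρ → (3,9,-10)
river: ρ → (-10,11,2)
river: ρ → (2,13,-4)
river: ρ → (-4,11,5)
river: ρ → (5,9,-6)
river: ρ → (-6,3,8)
river: ρ → (8,13,-1)
river: ρ → (-1,13,8)
river: ρ → (8,3,-6)
river: ρ → (-6,9,5)
ρ-cycle length = 14 (tail of 0 descent steps not counted)

14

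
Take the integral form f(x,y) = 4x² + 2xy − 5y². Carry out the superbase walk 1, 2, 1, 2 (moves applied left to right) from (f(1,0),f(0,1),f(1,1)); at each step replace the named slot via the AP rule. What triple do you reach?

start (4,-5,1) = (f(1,0),f(0,1),f(1,1))
replace slot 1: 2·((-5)+1) − 4 = -12 → (-12,-5,1)
replace slot 2: 2·((-12)+1) − (-5) = -17 → (-12,-17,1)
replace slot 1: 2·((-17)+1) − (-12) = -20 → (-20,-17,1)
replace slot 2: 2·((-20)+1) − (-17) = -21 → (-20,-21,1)

-20,-21,1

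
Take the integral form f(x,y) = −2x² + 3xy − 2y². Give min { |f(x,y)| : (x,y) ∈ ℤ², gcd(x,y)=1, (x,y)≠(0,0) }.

translate: b→1 (≡-3 mod 4), so (2,-3,2)→(2,1,1)
flip: (2,1,1)→(1,-1,2)
translate: b→1 (≡-1 mod 2), so (1,-1,2)→(1,1,2)
reduced (well bottom): (1,1,2) with a≤c, −a<b≤a
well minimum |f| = |-1| = 1 (negative-definite)

1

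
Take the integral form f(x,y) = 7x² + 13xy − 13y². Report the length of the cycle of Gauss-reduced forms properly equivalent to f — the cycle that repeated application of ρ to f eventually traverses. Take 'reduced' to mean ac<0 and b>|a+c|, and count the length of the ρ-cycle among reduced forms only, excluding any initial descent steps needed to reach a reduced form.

D = 533, ⌊√D⌋ = 23
river: ρ → (-13,13,7)
river: ρ → (7,15,-11)
river: ρ → (-11,7,11)
river: ρ → (11,15,-7)
river: ρ → (-7,13,13)
river: ρ → (13,13,-7)
river: ρ → (-7,15,11)
river: ρ → (11,7,-11)
river: ρ → (-11,15,7)
river: ρ → (7,13,-13)
ρ-cycle length = 10 (tail of 0 descent steps not counted)

10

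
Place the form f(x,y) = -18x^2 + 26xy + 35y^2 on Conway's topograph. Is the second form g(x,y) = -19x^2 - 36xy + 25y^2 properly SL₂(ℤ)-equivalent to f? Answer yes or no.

D₁ = 3196, D₂ = 3196
river cycle of f (length 8): (35, 44, -9), (-9, 46, 30), (30, 14, -25), (-25, 36, 19), (19, 40, -21), (-21, 44, 15), (15, 46, -18), (-18, 26, 35)
river cycle of g (length 8): (25, 36, -19), (-19, 40, 21), (21, 44, -15), (-15, 46, 18), (18, 26, -35), (-35, 44, 9), (9, 46, -30), (-30, 14, 25)
cycles differ ⇒ inequivalent

no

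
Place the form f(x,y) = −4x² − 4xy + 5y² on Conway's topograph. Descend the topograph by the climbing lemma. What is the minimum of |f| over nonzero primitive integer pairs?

descent: ρ → (5,4,-4)  [lands on river]
river: ρ → (-4,4,5)
river: ρ → (5,6,-3)
river: ρ → (-3,6,5)
closes: descent 1, river 4
min |a| on river = 3

3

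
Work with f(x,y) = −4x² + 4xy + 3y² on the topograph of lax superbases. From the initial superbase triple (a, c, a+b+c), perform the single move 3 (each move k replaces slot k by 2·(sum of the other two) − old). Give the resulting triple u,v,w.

start (-4,3,3) = (f(1,0),f(0,1),f(1,1))
replace slot 3: 2·((-4)+3) − 3 = -5 → (-4,3,-5)

-4,3,-5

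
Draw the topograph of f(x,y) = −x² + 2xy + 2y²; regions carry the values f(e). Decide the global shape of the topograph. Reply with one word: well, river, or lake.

D = b²−4ac = 2² − 4·(-1)·2 = 12
D > 0 non-square ⇒ indefinite ⇒ periodic river

river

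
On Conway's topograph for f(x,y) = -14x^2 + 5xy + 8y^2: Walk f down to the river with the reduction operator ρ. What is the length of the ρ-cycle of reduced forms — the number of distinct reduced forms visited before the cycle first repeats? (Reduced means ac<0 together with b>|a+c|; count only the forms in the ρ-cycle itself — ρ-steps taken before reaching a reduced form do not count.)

D = 473, ⌊√D⌋ = 21
descent: ρ → (8,11,-11)  [lands on river]
river: ρ → (-11,11,8)
river: ρ → (8,21,-1)
river: ρ → (-1,21,8)
ρ-cycle length = 4 (tail of 1 descent step not counted)

4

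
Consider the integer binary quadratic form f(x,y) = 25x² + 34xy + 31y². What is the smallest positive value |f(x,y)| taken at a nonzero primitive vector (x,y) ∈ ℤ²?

translate: b→-16 (≡34 mod 50), so (25,34,31)→(25,-16,22)
flip: (25,-16,22)→(22,16,25)
reduced (well bottom): (22,16,25) with a≤c, −a<b≤a
well minimum = a = 22

22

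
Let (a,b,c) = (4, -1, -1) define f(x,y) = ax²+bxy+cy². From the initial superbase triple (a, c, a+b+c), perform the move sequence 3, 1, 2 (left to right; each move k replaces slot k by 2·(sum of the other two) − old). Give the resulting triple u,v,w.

start (4,-1,2) = (f(1,0),f(0,1),f(1,1))
replace slot 3: 2·(4+(-1)) − 2 = 4 → (4,-1,4)
replace slot 1: 2·((-1)+4) − 4 = 2 → (2,-1,4)
replace slot 2: 2·(2+4) − (-1) = 13 → (2,13,4)

2,13,4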